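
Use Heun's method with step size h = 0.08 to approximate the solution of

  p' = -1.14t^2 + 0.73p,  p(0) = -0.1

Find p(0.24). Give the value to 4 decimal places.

-0.1249

Heun: k1 = f(t_n, p_n); k2 = f(t_n + h, p_n + h·k1); p_{n+1} = p_n + (h/2)·(k1 + k2).
t=0.000000, p=-0.100000:
  k1 = f(0.000000, -0.100000) = -0.073000
  k2 = f(0.080000, -0.105840) = -0.084559
  p ← -0.100000 + (0.08/2)·(-0.073000 + (-0.084559)) = -0.106302
t=0.080000, p=-0.106302:
  k1 = f(0.080000, -0.106302) = -0.084897
  k2 = f(0.160000, -0.113094) = -0.111743
  p ← -0.106302 + (0.08/2)·(-0.084897 + (-0.111743)) = -0.114168
t=0.160000, p=-0.114168:
  k1 = f(0.160000, -0.114168) = -0.112527
  k2 = f(0.240000, -0.123170) = -0.155578
  p ← -0.114168 + (0.08/2)·(-0.112527 + (-0.155578)) = -0.124892
p(0.24) ≈ -0.1249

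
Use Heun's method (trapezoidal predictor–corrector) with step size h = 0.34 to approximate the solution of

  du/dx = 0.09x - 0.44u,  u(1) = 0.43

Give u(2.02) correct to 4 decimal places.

0.3898

Heun: k1 = f(x_n, u_n); k2 = f(x_n + h, u_n + h·k1); u_{n+1} = u_n + (h/2)·(k1 + k2).
x=1.000000, u=0.430000:
  k1 = f(1.000000, 0.430000) = -0.099200
  k2 = f(1.340000, 0.396272) = -0.053760
  u ← 0.430000 + (0.34/2)·(-0.099200 + (-0.053760)) = 0.403997
x=1.340000, u=0.403997:
  k1 = f(1.340000, 0.403997) = -0.057159
  k2 = f(1.680000, 0.384563) = -0.018008
  u ← 0.403997 + (0.34/2)·(-0.057159 + (-0.018008)) = 0.391219
x=1.680000, u=0.391219:
  k1 = f(1.680000, 0.391219) = -0.020936
  k2 = f(2.020000, 0.384100) = 0.012796
  u ← 0.391219 + (0.34/2)·(-0.020936 + 0.012796) = 0.389835
u(2.02) ≈ 0.3898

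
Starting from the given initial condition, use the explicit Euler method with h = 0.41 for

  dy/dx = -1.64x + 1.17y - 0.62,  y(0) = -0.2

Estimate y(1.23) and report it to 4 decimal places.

Euler: y_{n+1} = y_n + h·f(x_n, y_n).
x=0.000000, y=-0.200000: f=-0.854000 → y ← -0.200000 + 0.41·(-0.854000) = -0.550140
x=0.410000, y=-0.550140: f=-1.936064 → y ← -0.550140 + 0.41·(-1.936064) = -1.343926
x=0.820000, y=-1.343926: f=-3.537194 → y ← -1.343926 + 0.41·(-3.537194) = -2.794176
y(1.23) ≈ -2.7942

-2.7942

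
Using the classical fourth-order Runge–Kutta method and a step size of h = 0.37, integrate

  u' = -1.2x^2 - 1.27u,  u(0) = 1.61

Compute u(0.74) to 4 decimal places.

RK4: k1 = f(x_n, u_n); k2 = f(x_n + h/2, u_n + (h/2)·k1); k3 = f(x_n + h/2, u_n + (h/2)·k2); k4 = f(x_n + h, u_n + h·k3); u_{n+1} = u_n + (h/6)·(k1 + 2k2 + 2k3 + k4).
x=0.000000, u=1.610000:
  k1 = f(0.000000, 1.610000) = -2.044700
  k2 = f(0.185000, 1.231731) = -1.605368
  k3 = f(0.185000, 1.313007) = -1.708589
  k4 = f(0.370000, 0.977822) = -1.406114
  u ← 1.610000 + (0.37/6)·(k1 + 2k2 + 2k3 + k4) = 0.988478
x=0.370000, u=0.988478:
  k1 = f(0.370000, 0.988478) = -1.419648
  k2 = f(0.555000, 0.725844) = -1.291451
  k3 = f(0.555000, 0.749560) = -1.321571
  k4 = f(0.740000, 0.499497) = -1.291481
  u ← 0.988478 + (0.37/6)·(k1 + 2k2 + 2k3 + k4) = 0.499019
u(0.74) ≈ 0.4990

0.4990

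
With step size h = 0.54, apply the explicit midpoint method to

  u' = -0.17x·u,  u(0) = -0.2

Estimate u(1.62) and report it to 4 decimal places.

Midpoint: k1 = f(x_n, u_n); k2 = f(x_n + h/2, u_n + (h/2)·k1); u_{n+1} = u_n + h·k2.
x=0.000000, u=-0.200000:
  k1 = f(0.000000, -0.200000) = 0.000000
  k2 = f(0.270000, -0.200000) = 0.009180
  u ← -0.200000 + 0.54·0.009180 = -0.195043
x=0.540000, u=-0.195043:
  k1 = f(0.540000, -0.195043) = 0.017905
  k2 = f(0.810000, -0.190208) = 0.026192
  u ← -0.195043 + 0.54·0.026192 = -0.180899
x=1.080000, u=-0.180899:
  k1 = f(1.080000, -0.180899) = 0.033213
  k2 = f(1.350000, -0.171932) = 0.039458
  u ← -0.180899 + 0.54·0.039458 = -0.159592
u(1.62) ≈ -0.1596

-0.1596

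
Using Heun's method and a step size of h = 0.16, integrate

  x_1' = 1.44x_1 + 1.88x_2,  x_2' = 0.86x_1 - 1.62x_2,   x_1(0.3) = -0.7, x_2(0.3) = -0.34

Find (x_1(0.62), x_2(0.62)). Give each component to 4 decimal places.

-1.3797, -0.4254

Heun on (x_1,x_2): k1 = f(x_n, state_n); k2 = f(x_n + h, state_n + h·k1); state_{n+1} = state_n + (h/2)·(k1 + k2).
0.300000: (-0.700000, -0.340000)
  k1 = (-1.647200, -0.051200)
  predictor → (-0.963552, -0.348192)
  k2 = (-2.042116, -0.264584)
  → (-0.995145, -0.365263)
0.460000: (-0.995145, -0.365263)
  k1 = (-2.119703, -0.264099)
  predictor → (-1.334298, -0.407519)
  k2 = (-2.687524, -0.487316)
  → (-1.379723, -0.425376)
(x_1(0.62), x_2(0.62)) ≈ (-1.3797, -0.4254)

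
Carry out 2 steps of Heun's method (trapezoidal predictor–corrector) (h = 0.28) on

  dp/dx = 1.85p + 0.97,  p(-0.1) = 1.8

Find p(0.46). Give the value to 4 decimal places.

Heun: k1 = f(x_n, p_n); k2 = f(x_n + h, p_n + h·k1); p_{n+1} = p_n + (h/2)·(k1 + k2).
x=-0.100000, p=1.800000:
  k1 = f(-0.100000, 1.800000) = 4.300000
  k2 = f(0.180000, 3.004000) = 6.527400
  p ← 1.800000 + (0.28/2)·(4.300000 + 6.527400) = 3.315836
x=0.180000, p=3.315836:
  k1 = f(0.180000, 3.315836) = 7.104297
  k2 = f(0.460000, 5.305039) = 10.784322
  p ← 3.315836 + (0.28/2)·(7.104297 + 10.784322) = 5.820243
p(0.46) ≈ 5.8202

5.8202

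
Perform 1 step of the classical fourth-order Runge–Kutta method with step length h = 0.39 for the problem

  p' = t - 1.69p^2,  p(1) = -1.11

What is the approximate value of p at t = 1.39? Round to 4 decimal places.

-2.0803

RK4: k1 = f(t_n, p_n); k2 = f(t_n + h/2, p_n + (h/2)·k1); k3 = f(t_n + h/2, p_n + (h/2)·k2); k4 = f(t_n + h, p_n + h·k3); p_{n+1} = p_n + (h/6)·(k1 + 2k2 + 2k3 + k4).
t=1.000000, p=-1.110000:
  k1 = f(1.000000, -1.110000) = -1.082249
  k2 = f(1.195000, -1.321039) = -1.754291
  k3 = f(1.195000, -1.452087) = -2.368460
  k4 = f(1.390000, -2.033699) = -5.599727
  p ← -1.110000 + (0.39/6)·(k1 + 2k2 + 2k3 + k4) = -2.080286
p(1.39) ≈ -2.0803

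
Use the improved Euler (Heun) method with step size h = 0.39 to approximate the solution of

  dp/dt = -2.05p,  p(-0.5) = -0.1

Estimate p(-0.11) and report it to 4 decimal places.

Heun: k1 = f(t_n, p_n); k2 = f(t_n + h, p_n + h·k1); p_{n+1} = p_n + (h/2)·(k1 + k2).
t=-0.500000, p=-0.100000:
  k1 = f(-0.500000, -0.100000) = 0.205000
  k2 = f(-0.110000, -0.020050) = 0.041103
  p ← -0.100000 + (0.39/2)·(0.205000 + 0.041103) = -0.052010
p(-0.11) ≈ -0.0520

-0.0520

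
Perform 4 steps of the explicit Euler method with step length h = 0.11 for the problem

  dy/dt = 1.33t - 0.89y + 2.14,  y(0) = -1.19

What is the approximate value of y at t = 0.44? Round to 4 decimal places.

0.1145

Euler: y_{n+1} = y_n + h·f(t_n, y_n).
t=0.000000, y=-1.190000: f=3.199100 → y ← -1.190000 + 0.11·3.199100 = -0.838099
t=0.110000, y=-0.838099: f=3.032208 → y ← -0.838099 + 0.11·3.032208 = -0.504556
t=0.220000, y=-0.504556: f=2.881655 → y ← -0.504556 + 0.11·2.881655 = -0.187574
t=0.330000, y=-0.187574: f=2.745841 → y ← -0.187574 + 0.11·2.745841 = 0.114468
y(0.44) ≈ 0.1145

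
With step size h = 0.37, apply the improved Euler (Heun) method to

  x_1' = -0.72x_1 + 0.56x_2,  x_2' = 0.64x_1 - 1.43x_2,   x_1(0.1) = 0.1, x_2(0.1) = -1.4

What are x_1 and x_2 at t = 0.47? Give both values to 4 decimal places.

Heun on (x_1,x_2): k1 = f(t_n, state_n); k2 = f(t_n + h, state_n + h·k1); state_{n+1} = state_n + (h/2)·(k1 + k2).
0.100000: (0.100000, -1.400000)
  k1 = (-0.856000, 2.066000)
  predictor → (-0.216720, -0.635580)
  k2 = (-0.199886, 0.770179)
  → (-0.095339, -0.875307)
(x_1(0.47), x_2(0.47)) ≈ (-0.0953, -0.8753)

-0.0953, -0.8753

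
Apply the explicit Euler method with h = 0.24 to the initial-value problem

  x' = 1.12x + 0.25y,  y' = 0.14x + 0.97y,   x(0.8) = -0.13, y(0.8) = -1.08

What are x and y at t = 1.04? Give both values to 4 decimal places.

Euler on (x,y): x_{n+1} = x_n + h·x', y_{n+1} = y_n + h·y'.
0.800000: (-0.130000, -1.080000); f=(-0.415600, -1.065800) → (-0.229744, -1.335792)
(x(1.04), y(1.04)) ≈ (-0.2297, -1.3358)

-0.2297, -1.3358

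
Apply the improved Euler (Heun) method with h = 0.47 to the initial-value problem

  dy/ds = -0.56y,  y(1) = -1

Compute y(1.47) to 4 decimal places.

Heun: k1 = f(s_n, y_n); k2 = f(s_n + h, y_n + h·k1); y_{n+1} = y_n + (h/2)·(k1 + k2).
s=1.000000, y=-1.000000:
  k1 = f(1.000000, -1.000000) = 0.560000
  k2 = f(1.470000, -0.736800) = 0.412608
  y ← -1.000000 + (0.47/2)·(0.560000 + 0.412608) = -0.771437
y(1.47) ≈ -0.7714

-0.7714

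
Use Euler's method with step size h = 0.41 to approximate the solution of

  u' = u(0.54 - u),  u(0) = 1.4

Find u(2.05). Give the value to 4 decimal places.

0.6224

Euler: u_{n+1} = u_n + h·f(x_n, u_n).
x=0.000000, u=1.400000: f=-1.204000 → u ← 1.400000 + 0.41·(-1.204000) = 0.906360
x=0.410000, u=0.906360: f=-0.332054 → u ← 0.906360 + 0.41·(-0.332054) = 0.770218
x=0.820000, u=0.770218: f=-0.177318 → u ← 0.770218 + 0.41·(-0.177318) = 0.697518
x=1.230000, u=0.697518: f=-0.109871 → u ← 0.697518 + 0.41·(-0.109871) = 0.652470
x=1.640000, u=0.652470: f=-0.073384 → u ← 0.652470 + 0.41·(-0.073384) = 0.622383
u(2.05) ≈ 0.6224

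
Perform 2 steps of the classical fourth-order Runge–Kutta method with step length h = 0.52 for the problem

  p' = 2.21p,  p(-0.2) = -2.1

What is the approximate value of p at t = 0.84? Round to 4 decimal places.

-20.6413

RK4: k1 = f(t_n, p_n); k2 = f(t_n + h/2, p_n + (h/2)·k1); k3 = f(t_n + h/2, p_n + (h/2)·k2); k4 = f(t_n + h, p_n + h·k3); p_{n+1} = p_n + (h/6)·(k1 + 2k2 + 2k3 + k4).
t=-0.200000, p=-2.100000:
  k1 = f(-0.200000, -2.100000) = -4.641000
  k2 = f(0.060000, -3.306660) = -7.307719
  k3 = f(0.060000, -4.000007) = -8.840015
  k4 = f(0.320000, -6.696808) = -14.799945
  p ← -2.100000 + (0.52/6)·(k1 + 2k2 + 2k3 + k4) = -6.583822
t=0.320000, p=-6.583822:
  k1 = f(0.320000, -6.583822) = -14.550248
  k2 = f(0.580000, -10.366887) = -22.910820
  k3 = f(0.580000, -12.540636) = -27.714805
  k4 = f(0.840000, -20.995521) = -46.400101
  p ← -6.583822 + (0.52/6)·(k1 + 2k2 + 2k3 + k4) = -20.641294
p(0.84) ≈ -20.6413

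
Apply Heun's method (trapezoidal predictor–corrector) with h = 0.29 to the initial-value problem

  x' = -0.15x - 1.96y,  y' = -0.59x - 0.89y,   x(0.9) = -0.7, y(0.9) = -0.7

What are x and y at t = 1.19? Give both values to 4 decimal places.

Heun on (x,y): k1 = f(t_n, state_n); k2 = f(t_n + h, state_n + h·k1); state_{n+1} = state_n + (h/2)·(k1 + k2).
0.900000: (-0.700000, -0.700000)
  k1 = (1.477000, 1.036000)
  predictor → (-0.271670, -0.399560)
  k2 = (0.823888, 0.515894)
  → (-0.366371, -0.474975)
(x(1.19), y(1.19)) ≈ (-0.3664, -0.4750)

-0.3664, -0.4750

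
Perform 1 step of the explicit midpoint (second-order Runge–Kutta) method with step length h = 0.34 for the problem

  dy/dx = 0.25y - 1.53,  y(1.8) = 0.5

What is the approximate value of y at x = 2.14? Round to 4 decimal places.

Midpoint: k1 = f(x_n, y_n); k2 = f(x_n + h/2, y_n + (h/2)·k1); y_{n+1} = y_n + h·k2.
x=1.800000, y=0.500000:
  k1 = f(1.800000, 0.500000) = -1.405000
  k2 = f(1.970000, 0.261150) = -1.464713
  y ← 0.500000 + 0.34·(-1.464713) = 0.001998
y(2.14) ≈ 0.0020

0.0020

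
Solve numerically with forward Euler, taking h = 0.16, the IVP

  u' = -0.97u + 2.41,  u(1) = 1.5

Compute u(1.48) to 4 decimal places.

1.8909

Euler: u_{n+1} = u_n + h·f(t_n, u_n).
t=1.000000, u=1.500000: f=0.955000 → u ← 1.500000 + 0.16·0.955000 = 1.652800
t=1.160000, u=1.652800: f=0.806784 → u ← 1.652800 + 0.16·0.806784 = 1.781885
t=1.320000, u=1.781885: f=0.681571 → u ← 1.781885 + 0.16·0.681571 = 1.890937
u(1.48) ≈ 1.8909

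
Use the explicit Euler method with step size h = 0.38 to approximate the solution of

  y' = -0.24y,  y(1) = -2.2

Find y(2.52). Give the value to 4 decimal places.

-1.5007

Euler: y_{n+1} = y_n + h·f(t_n, y_n).
t=1.000000, y=-2.200000: f=0.528000 → y ← -2.200000 + 0.38·0.528000 = -1.999360
t=1.380000, y=-1.999360: f=0.479846 → y ← -1.999360 + 0.38·0.479846 = -1.817018
t=1.760000, y=-1.817018: f=0.436084 → y ← -1.817018 + 0.38·0.436084 = -1.651306
t=2.140000, y=-1.651306: f=0.396314 → y ← -1.651306 + 0.38·0.396314 = -1.500707
y(2.52) ≈ -1.5007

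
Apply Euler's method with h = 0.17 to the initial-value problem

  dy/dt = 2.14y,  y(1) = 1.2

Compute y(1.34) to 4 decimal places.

2.2319

Euler: y_{n+1} = y_n + h·f(t_n, y_n).
t=1.000000, y=1.200000: f=2.568000 → y ← 1.200000 + 0.17·2.568000 = 1.636560
t=1.170000, y=1.636560: f=3.502238 → y ← 1.636560 + 0.17·3.502238 = 2.231941
y(1.34) ≈ 2.2319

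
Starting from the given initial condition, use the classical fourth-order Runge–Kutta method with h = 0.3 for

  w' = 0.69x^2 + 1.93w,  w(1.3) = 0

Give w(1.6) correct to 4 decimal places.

0.5793

RK4: k1 = f(x_n, w_n); k2 = f(x_n + h/2, w_n + (h/2)·k1); k3 = f(x_n + h/2, w_n + (h/2)·k2); k4 = f(x_n + h, w_n + h·k3); w_{n+1} = w_n + (h/6)·(k1 + 2k2 + 2k3 + k4).
x=1.300000, w=0.000000:
  k1 = f(1.300000, 0.000000) = 1.166100
  k2 = f(1.450000, 0.174915) = 1.788311
  k3 = f(1.450000, 0.268247) = 1.968441
  k4 = f(1.600000, 0.590532) = 2.906127
  w ← 0.000000 + (0.3/6)·(k1 + 2k2 + 2k3 + k4) = 0.579287
w(1.6) ≈ 0.5793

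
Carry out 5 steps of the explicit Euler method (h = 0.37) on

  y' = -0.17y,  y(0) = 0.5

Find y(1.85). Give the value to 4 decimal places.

0.3613

Euler: y_{n+1} = y_n + h·f(x_n, y_n).
x=0.000000, y=0.500000: f=-0.085000 → y ← 0.500000 + 0.37·(-0.085000) = 0.468550
x=0.370000, y=0.468550: f=-0.079654 → y ← 0.468550 + 0.37·(-0.079654) = 0.439078
x=0.740000, y=0.439078: f=-0.074643 → y ← 0.439078 + 0.37·(-0.074643) = 0.411460
x=1.110000, y=0.411460: f=-0.069948 → y ← 0.411460 + 0.37·(-0.069948) = 0.385579
x=1.480000, y=0.385579: f=-0.065548 → y ← 0.385579 + 0.37·(-0.065548) = 0.361326
y(1.85) ≈ 0.3613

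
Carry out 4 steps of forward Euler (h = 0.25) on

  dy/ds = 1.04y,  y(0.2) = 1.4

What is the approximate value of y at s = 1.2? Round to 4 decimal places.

3.5287

Euler: y_{n+1} = y_n + h·f(s_n, y_n).
s=0.200000, y=1.400000: f=1.456000 → y ← 1.400000 + 0.25·1.456000 = 1.764000
s=0.450000, y=1.764000: f=1.834560 → y ← 1.764000 + 0.25·1.834560 = 2.222640
s=0.700000, y=2.222640: f=2.311546 → y ← 2.222640 + 0.25·2.311546 = 2.800526
s=0.950000, y=2.800526: f=2.912547 → y ← 2.800526 + 0.25·2.912547 = 3.528663
y(1.2) ≈ 3.5287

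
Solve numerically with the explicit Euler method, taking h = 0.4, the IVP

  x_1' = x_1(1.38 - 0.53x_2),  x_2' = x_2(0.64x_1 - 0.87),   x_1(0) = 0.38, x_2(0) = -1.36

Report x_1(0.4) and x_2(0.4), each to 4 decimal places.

Euler on (x_1,x_2): x_1_{n+1} = x_1_n + h·x_1', x_2_{n+1} = x_2_n + h·x_2'.
0.000000: (0.380000, -1.360000); f=(0.798304, 0.852448) → (0.699322, -1.019021)
(x_1(0.4), x_2(0.4)) ≈ (0.6993, -1.0190)

0.6993, -1.0190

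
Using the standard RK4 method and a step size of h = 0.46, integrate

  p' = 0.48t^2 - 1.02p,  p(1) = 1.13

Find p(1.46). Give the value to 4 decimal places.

RK4: k1 = f(t_n, p_n); k2 = f(t_n + h/2, p_n + (h/2)·k1); k3 = f(t_n + h/2, p_n + (h/2)·k2); k4 = f(t_n + h, p_n + h·k3); p_{n+1} = p_n + (h/6)·(k1 + 2k2 + 2k3 + k4).
t=1.000000, p=1.130000:
  k1 = f(1.000000, 1.130000) = -0.672600
  k2 = f(1.230000, 0.975302) = -0.268616
  k3 = f(1.230000, 1.068218) = -0.363391
  k4 = f(1.460000, 0.962840) = 0.041071
  p ← 1.130000 + (0.46/6)·(k1 + 2k2 + 2k3 + k4) = 0.984675
p(1.46) ≈ 0.9847

0.9847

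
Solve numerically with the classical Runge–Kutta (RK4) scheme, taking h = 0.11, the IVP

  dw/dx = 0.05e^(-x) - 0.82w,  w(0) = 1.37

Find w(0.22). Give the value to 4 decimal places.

RK4: k1 = f(x_n, w_n); k2 = f(x_n + h/2, w_n + (h/2)·k1); k3 = f(x_n + h/2, w_n + (h/2)·k2); k4 = f(x_n + h, w_n + h·k3); w_{n+1} = w_n + (h/6)·(k1 + 2k2 + 2k3 + k4).
x=0.000000, w=1.370000:
  k1 = f(0.000000, 1.370000) = -1.073400
  k2 = f(0.055000, 1.310963) = -1.027665
  k3 = f(0.055000, 1.313478) = -1.029728
  k4 = f(0.110000, 1.256730) = -0.985727
  w ← 1.370000 + (0.11/6)·(k1 + 2k2 + 2k3 + k4) = 1.256812
x=0.110000, w=1.256812:
  k1 = f(0.110000, 1.256812) = -0.985794
  k2 = f(0.165000, 1.202593) = -0.943732
  k3 = f(0.165000, 1.204906) = -0.945629
  k4 = f(0.220000, 1.152792) = -0.905164
  w ← 1.256812 + (0.11/6)·(k1 + 2k2 + 2k3 + k4) = 1.152867
w(0.22) ≈ 1.1529

1.1529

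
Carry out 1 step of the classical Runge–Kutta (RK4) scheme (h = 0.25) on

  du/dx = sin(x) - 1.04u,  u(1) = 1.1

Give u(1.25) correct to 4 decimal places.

RK4: k1 = f(x_n, u_n); k2 = f(x_n + h/2, u_n + (h/2)·k1); k3 = f(x_n + h/2, u_n + (h/2)·k2); k4 = f(x_n + h, u_n + h·k3); u_{n+1} = u_n + (h/6)·(k1 + 2k2 + 2k3 + k4).
x=1.000000, u=1.100000:
  k1 = f(1.000000, 1.100000) = -0.302529
  k2 = f(1.125000, 1.062184) = -0.202404
  k3 = f(1.125000, 1.074700) = -0.215420
  k4 = f(1.250000, 1.046145) = -0.139006
  u ← 1.100000 + (0.25/6)·(k1 + 2k2 + 2k3 + k4) = 1.046784
u(1.25) ≈ 1.0468

1.0468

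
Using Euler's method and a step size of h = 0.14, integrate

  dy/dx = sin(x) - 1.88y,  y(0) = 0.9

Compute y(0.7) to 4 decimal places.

Euler: y_{n+1} = y_n + h·f(x_n, y_n).
x=0.000000, y=0.900000: f=-1.692000 → y ← 0.900000 + 0.14·(-1.692000) = 0.663120
x=0.140000, y=0.663120: f=-1.107122 → y ← 0.663120 + 0.14·(-1.107122) = 0.508123
x=0.280000, y=0.508123: f=-0.678915 → y ← 0.508123 + 0.14·(-0.678915) = 0.413075
x=0.420000, y=0.413075: f=-0.368820 → y ← 0.413075 + 0.14·(-0.368820) = 0.361440
x=0.560000, y=0.361440: f=-0.148321 → y ← 0.361440 + 0.14·(-0.148321) = 0.340675
y(0.7) ≈ 0.3407

0.3407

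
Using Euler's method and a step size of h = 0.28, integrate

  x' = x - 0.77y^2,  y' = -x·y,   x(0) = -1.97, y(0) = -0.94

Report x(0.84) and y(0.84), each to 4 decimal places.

Euler on (x,y): x_{n+1} = x_n + h·x', y_{n+1} = y_n + h·y'.
0.000000: (-1.970000, -0.940000); f=(-2.650372, -1.851800) → (-2.712104, -1.458504)
0.280000: (-2.712104, -1.458504); f=(-4.350074, -3.955615) → (-3.930125, -2.566076)
0.560000: (-3.930125, -2.566076); f=(-9.000380, -10.085000) → (-6.450231, -5.389876)
(x(0.84), y(0.84)) ≈ (-6.4502, -5.3899)

-6.4502, -5.3899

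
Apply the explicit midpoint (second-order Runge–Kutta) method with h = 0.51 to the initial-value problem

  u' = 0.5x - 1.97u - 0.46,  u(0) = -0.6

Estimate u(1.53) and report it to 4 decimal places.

Midpoint: k1 = f(x_n, u_n); k2 = f(x_n + h/2, u_n + (h/2)·k1); u_{n+1} = u_n + h·k2.
x=0.000000, u=-0.600000:
  k1 = f(0.000000, -0.600000) = 0.722000
  k2 = f(0.255000, -0.415890) = 0.486803
  u ← -0.600000 + 0.51·0.486803 = -0.351730
x=0.510000, u=-0.351730:
  k1 = f(0.510000, -0.351730) = 0.487909
  k2 = f(0.765000, -0.227314) = 0.370308
  u ← -0.351730 + 0.51·0.370308 = -0.162873
x=1.020000, u=-0.162873:
  k1 = f(1.020000, -0.162873) = 0.370861
  k2 = f(1.275000, -0.068304) = 0.312059
  u ← -0.162873 + 0.51·0.312059 = -0.003723
u(1.53) ≈ -0.0037

-0.0037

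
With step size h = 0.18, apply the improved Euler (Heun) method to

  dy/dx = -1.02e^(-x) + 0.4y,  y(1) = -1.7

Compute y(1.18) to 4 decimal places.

-1.8912

Heun: k1 = f(x_n, y_n); k2 = f(x_n + h, y_n + h·k1); y_{n+1} = y_n + (h/2)·(k1 + k2).
x=1.000000, y=-1.700000:
  k1 = f(1.000000, -1.700000) = -1.055237
  k2 = f(1.180000, -1.889943) = -1.069401
  y ← -1.700000 + (0.18/2)·(-1.055237 + (-1.069401)) = -1.891217
y(1.18) ≈ -1.8912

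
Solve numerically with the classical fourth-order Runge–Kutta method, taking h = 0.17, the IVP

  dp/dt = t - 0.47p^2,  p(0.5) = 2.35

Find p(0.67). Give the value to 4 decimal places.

RK4: k1 = f(t_n, p_n); k2 = f(t_n + h/2, p_n + (h/2)·k1); k3 = f(t_n + h/2, p_n + (h/2)·k2); k4 = f(t_n + h, p_n + h·k3); p_{n+1} = p_n + (h/6)·(k1 + 2k2 + 2k3 + k4).
t=0.500000, p=2.350000:
  k1 = f(0.500000, 2.350000) = -2.095575
  k2 = f(0.585000, 2.171876) = -1.632012
  k3 = f(0.585000, 2.211279) = -1.713185
  k4 = f(0.670000, 2.058759) = -1.322089
  p ← 2.350000 + (0.17/6)·(k1 + 2k2 + 2k3 + k4) = 2.063605
p(0.67) ≈ 2.0636

2.0636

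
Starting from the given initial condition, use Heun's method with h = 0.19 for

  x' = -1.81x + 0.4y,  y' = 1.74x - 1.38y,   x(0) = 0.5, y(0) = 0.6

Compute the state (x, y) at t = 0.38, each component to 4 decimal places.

Heun on (x,y): k1 = f(t_n, state_n); k2 = f(t_n + h, state_n + h·k1); state_{n+1} = state_n + (h/2)·(k1 + k2).
0.000000: (0.500000, 0.600000)
  k1 = (-0.665000, 0.042000)
  predictor → (0.373650, 0.607980)
  k2 = (-0.433115, -0.188861)
  → (0.395679, 0.586048)
0.190000: (0.395679, 0.586048)
  k1 = (-0.481760, -0.120265)
  predictor → (0.304145, 0.563198)
  k2 = (-0.325223, -0.248001)
  → (0.319016, 0.551063)
(x(0.38), y(0.38)) ≈ (0.3190, 0.5511)

0.3190, 0.5511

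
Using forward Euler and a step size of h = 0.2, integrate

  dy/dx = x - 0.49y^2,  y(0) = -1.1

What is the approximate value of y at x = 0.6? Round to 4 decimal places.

-1.4159

Euler: y_{n+1} = y_n + h·f(x_n, y_n).
x=0.000000, y=-1.100000: f=-0.592900 → y ← -1.100000 + 0.2·(-0.592900) = -1.218580
x=0.200000, y=-1.218580: f=-0.527619 → y ← -1.218580 + 0.2·(-0.527619) = -1.324104
x=0.400000, y=-1.324104: f=-0.459093 → y ← -1.324104 + 0.2·(-0.459093) = -1.415922
y(0.6) ≈ -1.4159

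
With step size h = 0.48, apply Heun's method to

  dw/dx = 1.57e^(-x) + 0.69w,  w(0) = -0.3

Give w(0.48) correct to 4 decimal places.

0.3189

Heun: k1 = f(x_n, w_n); k2 = f(x_n + h, w_n + h·k1); w_{n+1} = w_n + (h/2)·(k1 + k2).
x=0.000000, w=-0.300000:
  k1 = f(0.000000, -0.300000) = 1.363000
  k2 = f(0.480000, 0.354240) = 1.215916
  w ← -0.300000 + (0.48/2)·(1.363000 + 1.215916) = 0.318940
w(0.48) ≈ 0.3189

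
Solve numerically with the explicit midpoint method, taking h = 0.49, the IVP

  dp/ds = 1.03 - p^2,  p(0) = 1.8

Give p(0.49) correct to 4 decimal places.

Midpoint: k1 = f(s_n, p_n); k2 = f(s_n + h/2, p_n + (h/2)·k1); p_{n+1} = p_n + h·k2.
s=0.000000, p=1.800000:
  k1 = f(0.000000, 1.800000) = -2.210000
  k2 = f(0.245000, 1.258550) = -0.553948
  p ← 1.800000 + 0.49·(-0.553948) = 1.528565
p(0.49) ≈ 1.5286

1.5286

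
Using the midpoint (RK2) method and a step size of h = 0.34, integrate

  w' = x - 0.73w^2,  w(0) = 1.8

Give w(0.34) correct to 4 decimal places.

Midpoint: k1 = f(x_n, w_n); k2 = f(x_n + h/2, w_n + (h/2)·k1); w_{n+1} = w_n + h·k2.
x=0.000000, w=1.800000:
  k1 = f(0.000000, 1.800000) = -2.365200
  k2 = f(0.170000, 1.397916) = -1.256543
  w ← 1.800000 + 0.34·(-1.256543) = 1.372775
w(0.34) ≈ 1.3728

1.3728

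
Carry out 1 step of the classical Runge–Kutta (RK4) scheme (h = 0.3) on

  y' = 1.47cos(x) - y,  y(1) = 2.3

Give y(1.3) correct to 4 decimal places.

1.8563

RK4: k1 = f(x_n, y_n); k2 = f(x_n + h/2, y_n + (h/2)·k1); k3 = f(x_n + h/2, y_n + (h/2)·k2); k4 = f(x_n + h, y_n + h·k3); y_{n+1} = y_n + (h/6)·(k1 + 2k2 + 2k3 + k4).
x=1.000000, y=2.300000:
  k1 = f(1.000000, 2.300000) = -1.505756
  k2 = f(1.150000, 2.074137) = -1.473660
  k3 = f(1.150000, 2.078951) = -1.478474
  k4 = f(1.300000, 1.856458) = -1.463234
  y ← 2.300000 + (0.3/6)·(k1 + 2k2 + 2k3 + k4) = 1.856337
y(1.3) ≈ 1.8563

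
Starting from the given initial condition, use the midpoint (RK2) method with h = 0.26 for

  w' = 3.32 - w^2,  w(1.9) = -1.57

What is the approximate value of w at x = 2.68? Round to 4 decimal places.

0.1639

Midpoint: k1 = f(x_n, w_n); k2 = f(x_n + h/2, w_n + (h/2)·k1); w_{n+1} = w_n + h·k2.
x=1.900000, w=-1.570000:
  k1 = f(1.900000, -1.570000) = 0.855100
  k2 = f(2.030000, -1.458837) = 1.191795
  w ← -1.570000 + 0.26·1.191795 = -1.260133
x=2.160000, w=-1.260133:
  k1 = f(2.160000, -1.260133) = 1.732064
  k2 = f(2.290000, -1.034965) = 2.248847
  w ← -1.260133 + 0.26·2.248847 = -0.675433
x=2.420000, w=-0.675433:
  k1 = f(2.420000, -0.675433) = 2.863790
  k2 = f(2.550000, -0.303140) = 3.228106
  w ← -0.675433 + 0.26·3.228106 = 0.163874
w(2.68) ≈ 0.1639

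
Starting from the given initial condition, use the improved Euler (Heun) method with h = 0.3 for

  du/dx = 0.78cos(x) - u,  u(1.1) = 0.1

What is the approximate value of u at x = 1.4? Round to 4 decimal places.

0.1315

Heun: k1 = f(x_n, u_n); k2 = f(x_n + h, u_n + h·k1); u_{n+1} = u_n + (h/2)·(k1 + k2).
x=1.100000, u=0.100000:
  k1 = f(1.100000, 0.100000) = 0.253805
  k2 = f(1.400000, 0.176141) = -0.043567
  u ← 0.100000 + (0.3/2)·(0.253805 + (-0.043567)) = 0.131536
u(1.4) ≈ 0.1315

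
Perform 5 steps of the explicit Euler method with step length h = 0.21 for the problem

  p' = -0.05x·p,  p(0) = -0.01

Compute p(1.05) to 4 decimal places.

-0.0098

Euler: p_{n+1} = p_n + h·f(x_n, p_n).
x=0.000000, p=-0.010000: f=0.000000 → p ← -0.010000 + 0.21·0.000000 = -0.010000
x=0.210000, p=-0.010000: f=0.000105 → p ← -0.010000 + 0.21·0.000105 = -0.009978
x=0.420000, p=-0.009978: f=0.000210 → p ← -0.009978 + 0.21·0.000210 = -0.009934
x=0.630000, p=-0.009934: f=0.000313 → p ← -0.009934 + 0.21·0.000313 = -0.009868
x=0.840000, p=-0.009868: f=0.000414 → p ← -0.009868 + 0.21·0.000414 = -0.009781
p(1.05) ≈ -0.0098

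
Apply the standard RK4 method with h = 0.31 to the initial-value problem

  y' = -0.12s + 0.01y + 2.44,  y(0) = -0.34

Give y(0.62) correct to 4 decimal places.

1.1523

RK4: k1 = f(s_n, y_n); k2 = f(s_n + h/2, y_n + (h/2)·k1); k3 = f(s_n + h/2, y_n + (h/2)·k2); k4 = f(s_n + h, y_n + h·k3); y_{n+1} = y_n + (h/6)·(k1 + 2k2 + 2k3 + k4).
s=0.000000, y=-0.340000:
  k1 = f(0.000000, -0.340000) = 2.436600
  k2 = f(0.155000, 0.037673) = 2.421777
  k3 = f(0.155000, 0.035375) = 2.421754
  k4 = f(0.310000, 0.410744) = 2.406907
  y ← -0.340000 + (0.31/6)·(k1 + 2k2 + 2k3 + k4) = 0.410746
s=0.310000, y=0.410746:
  k1 = f(0.310000, 0.410746) = 2.406907
  k2 = f(0.465000, 0.783817) = 2.392038
  k3 = f(0.465000, 0.781512) = 2.392015
  k4 = f(0.620000, 1.152271) = 2.377123
  y ← 0.410746 + (0.31/6)·(k1 + 2k2 + 2k3 + k4) = 1.152273
y(0.62) ≈ 1.1523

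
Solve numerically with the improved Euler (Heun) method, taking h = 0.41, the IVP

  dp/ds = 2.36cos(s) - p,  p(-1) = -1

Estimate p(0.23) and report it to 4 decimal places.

1.1791

Heun: k1 = f(s_n, p_n); k2 = f(s_n + h, p_n + h·k1); p_{n+1} = p_n + (h/2)·(k1 + k2).
s=-1.000000, p=-1.000000:
  k1 = f(-1.000000, -1.000000) = 2.275113
  k2 = f(-0.590000, -0.067203) = 2.028223
  p ← -1.000000 + (0.41/2)·(2.275113 + 2.028223) = -0.117816
s=-0.590000, p=-0.117816:
  k1 = f(-0.590000, -0.117816) = 2.078836
  k2 = f(-0.180000, 0.734507) = 1.587364
  p ← -0.117816 + (0.41/2)·(2.078836 + 1.587364) = 0.633755
s=-0.180000, p=0.633755:
  k1 = f(-0.180000, 0.633755) = 1.688116
  k2 = f(0.230000, 1.325883) = 0.971970
  p ← 0.633755 + (0.41/2)·(1.688116 + 0.971970) = 1.179073
p(0.23) ≈ 1.1791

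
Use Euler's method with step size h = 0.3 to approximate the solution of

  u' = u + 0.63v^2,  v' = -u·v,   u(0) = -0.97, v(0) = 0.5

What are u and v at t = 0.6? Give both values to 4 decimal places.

Euler on (u,v): u_{n+1} = u_n + h·u', v_{n+1} = v_n + h·v'.
0.000000: (-0.970000, 0.500000); f=(-0.812500, 0.485000) → (-1.213750, 0.645500)
0.300000: (-1.213750, 0.645500); f=(-0.951248, 0.783476) → (-1.499124, 0.880543)
(u(0.6), v(0.6)) ≈ (-1.4991, 0.8805)

-1.4991, 0.8805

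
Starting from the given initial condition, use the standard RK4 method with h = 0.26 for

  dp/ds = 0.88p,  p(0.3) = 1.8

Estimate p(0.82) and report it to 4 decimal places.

RK4: k1 = f(s_n, p_n); k2 = f(s_n + h/2, p_n + (h/2)·k1); k3 = f(s_n + h/2, p_n + (h/2)·k2); k4 = f(s_n + h, p_n + h·k3); p_{n+1} = p_n + (h/6)·(k1 + 2k2 + 2k3 + k4).
s=0.300000, p=1.800000:
  k1 = f(0.300000, 1.800000) = 1.584000
  k2 = f(0.430000, 2.005920) = 1.765210
  k3 = f(0.430000, 2.029477) = 1.785940
  k4 = f(0.560000, 2.264344) = 1.992623
  p ← 1.800000 + (0.26/6)·(k1 + 2k2 + 2k3 + k4) = 2.262753
s=0.560000, p=2.262753:
  k1 = f(0.560000, 2.262753) = 1.991223
  k2 = f(0.690000, 2.521612) = 2.219019
  k3 = f(0.690000, 2.551226) = 2.245079
  k4 = f(0.820000, 2.846474) = 2.504897
  p ← 2.262753 + (0.26/6)·(k1 + 2k2 + 2k3 + k4) = 2.844474
p(0.82) ≈ 2.8445

2.8445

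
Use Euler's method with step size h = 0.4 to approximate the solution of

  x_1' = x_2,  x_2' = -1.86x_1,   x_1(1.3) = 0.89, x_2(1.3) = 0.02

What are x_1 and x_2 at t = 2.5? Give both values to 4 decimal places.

0.1170, -1.7873

Euler on (x_1,x_2): x_1_{n+1} = x_1_n + h·x_1', x_2_{n+1} = x_2_n + h·x_2'.
1.300000: (0.890000, 0.020000); f=(0.020000, -1.655400) → (0.898000, -0.642160)
1.700000: (0.898000, -0.642160); f=(-0.642160, -1.670280) → (0.641136, -1.310272)
2.100000: (0.641136, -1.310272); f=(-1.310272, -1.192513) → (0.117027, -1.787277)
(x_1(2.5), x_2(2.5)) ≈ (0.1170, -1.7873)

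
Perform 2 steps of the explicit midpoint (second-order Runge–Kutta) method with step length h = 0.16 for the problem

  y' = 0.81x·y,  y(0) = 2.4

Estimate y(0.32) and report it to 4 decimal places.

2.5011

Midpoint: k1 = f(x_n, y_n); k2 = f(x_n + h/2, y_n + (h/2)·k1); y_{n+1} = y_n + h·k2.
x=0.000000, y=2.400000:
  k1 = f(0.000000, 2.400000) = 0.000000
  k2 = f(0.080000, 2.400000) = 0.155520
  y ← 2.400000 + 0.16·0.155520 = 2.424883
x=0.160000, y=2.424883:
  k1 = f(0.160000, 2.424883) = 0.314265
  k2 = f(0.240000, 2.450024) = 0.476285
  y ← 2.424883 + 0.16·0.476285 = 2.501089
y(0.32) ≈ 2.5011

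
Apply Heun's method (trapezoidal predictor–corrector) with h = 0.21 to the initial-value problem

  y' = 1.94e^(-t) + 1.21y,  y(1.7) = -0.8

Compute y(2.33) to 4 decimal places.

-1.4452

Heun: k1 = f(t_n, y_n); k2 = f(t_n + h, y_n + h·k1); y_{n+1} = y_n + (h/2)·(k1 + k2).
t=1.700000, y=-0.800000:
  k1 = f(1.700000, -0.800000) = -0.613594
  k2 = f(1.910000, -0.928855) = -0.836638
  y ← -0.800000 + (0.21/2)·(-0.613594 + (-0.836638)) = -0.952274
t=1.910000, y=-0.952274:
  k1 = f(1.910000, -0.952274) = -0.864976
  k2 = f(2.120000, -1.133919) = -1.139181
  y ← -0.952274 + (0.21/2)·(-0.864976 + (-1.139181)) = -1.162711
t=2.120000, y=-1.162711:
  k1 = f(2.120000, -1.162711) = -1.174019
  k2 = f(2.330000, -1.409255) = -1.516445
  y ← -1.162711 + (0.21/2)·(-1.174019 + (-1.516445)) = -1.445210
y(2.33) ≈ -1.4452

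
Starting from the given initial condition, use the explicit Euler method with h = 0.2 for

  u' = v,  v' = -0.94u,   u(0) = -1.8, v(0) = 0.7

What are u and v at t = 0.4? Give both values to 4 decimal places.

Euler on (u,v): u_{n+1} = u_n + h·u', v_{n+1} = v_n + h·v'.
0.000000: (-1.800000, 0.700000); f=(0.700000, 1.692000) → (-1.660000, 1.038400)
0.200000: (-1.660000, 1.038400); f=(1.038400, 1.560400) → (-1.452320, 1.350480)
(u(0.4), v(0.4)) ≈ (-1.4523, 1.3505)

-1.4523, 1.3505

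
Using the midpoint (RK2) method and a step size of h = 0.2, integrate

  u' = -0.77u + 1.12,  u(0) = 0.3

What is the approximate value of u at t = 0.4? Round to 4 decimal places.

0.6049

Midpoint: k1 = f(t_n, u_n); k2 = f(t_n + h/2, u_n + (h/2)·k1); u_{n+1} = u_n + h·k2.
t=0.000000, u=0.300000:
  k1 = f(0.000000, 0.300000) = 0.889000
  k2 = f(0.100000, 0.388900) = 0.820547
  u ← 0.300000 + 0.2·0.820547 = 0.464109
t=0.200000, u=0.464109:
  k1 = f(0.200000, 0.464109) = 0.762636
  k2 = f(0.300000, 0.540373) = 0.703913
  u ← 0.464109 + 0.2·0.703913 = 0.604892
u(0.4) ≈ 0.6049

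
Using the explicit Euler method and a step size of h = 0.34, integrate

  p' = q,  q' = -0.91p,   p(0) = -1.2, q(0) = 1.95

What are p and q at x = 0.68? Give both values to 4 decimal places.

Euler on (p,q): p_{n+1} = p_n + h·p', q_{n+1} = q_n + h·q'.
0.000000: (-1.200000, 1.950000); f=(1.950000, 1.092000) → (-0.537000, 2.321280)
0.340000: (-0.537000, 2.321280); f=(2.321280, 0.488670) → (0.252235, 2.487428)
(p(0.68), q(0.68)) ≈ (0.2522, 2.4874)

0.2522, 2.4874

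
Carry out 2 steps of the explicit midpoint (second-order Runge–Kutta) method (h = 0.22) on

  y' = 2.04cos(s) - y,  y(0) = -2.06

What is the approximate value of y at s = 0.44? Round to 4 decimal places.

Midpoint: k1 = f(s_n, y_n); k2 = f(s_n + h/2, y_n + (h/2)·k1); y_{n+1} = y_n + h·k2.
s=0.000000, y=-2.060000:
  k1 = f(0.000000, -2.060000) = 4.100000
  k2 = f(0.110000, -1.609000) = 3.636670
  y ← -2.060000 + 0.22·3.636670 = -1.259933
s=0.220000, y=-1.259933:
  k1 = f(0.220000, -1.259933) = 3.250763
  k2 = f(0.330000, -0.902349) = 2.832275
  y ← -1.259933 + 0.22·2.832275 = -0.636832
y(0.44) ≈ -0.6368

-0.6368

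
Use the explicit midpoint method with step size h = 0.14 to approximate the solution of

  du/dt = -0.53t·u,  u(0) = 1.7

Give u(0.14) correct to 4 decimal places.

Midpoint: k1 = f(t_n, u_n); k2 = f(t_n + h/2, u_n + (h/2)·k1); u_{n+1} = u_n + h·k2.
t=0.000000, u=1.700000:
  k1 = f(0.000000, 1.700000) = 0.000000
  k2 = f(0.070000, 1.700000) = -0.063070
  u ← 1.700000 + 0.14·(-0.063070) = 1.691170
u(0.14) ≈ 1.6912

1.6912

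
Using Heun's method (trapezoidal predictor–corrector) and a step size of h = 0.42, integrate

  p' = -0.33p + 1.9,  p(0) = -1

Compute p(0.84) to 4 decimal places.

Heun: k1 = f(x_n, p_n); k2 = f(x_n + h, p_n + h·k1); p_{n+1} = p_n + (h/2)·(k1 + k2).
x=0.000000, p=-1.000000:
  k1 = f(0.000000, -1.000000) = 2.230000
  k2 = f(0.420000, -0.063400) = 1.920922
  p ← -1.000000 + (0.42/2)·(2.230000 + 1.920922) = -0.128306
x=0.420000, p=-0.128306:
  k1 = f(0.420000, -0.128306) = 1.942341
  k2 = f(0.840000, 0.687477) = 1.673133
  p ← -0.128306 + (0.42/2)·(1.942341 + 1.673133) = 0.630943
p(0.84) ≈ 0.6309

0.6309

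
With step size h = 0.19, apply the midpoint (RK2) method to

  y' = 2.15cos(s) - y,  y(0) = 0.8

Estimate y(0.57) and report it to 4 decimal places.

Midpoint: k1 = f(s_n, y_n); k2 = f(s_n + h/2, y_n + (h/2)·k1); y_{n+1} = y_n + h·k2.
s=0.000000, y=0.800000:
  k1 = f(0.000000, 0.800000) = 1.350000
  k2 = f(0.095000, 0.928250) = 1.212055
  y ← 0.800000 + 0.19·1.212055 = 1.030291
s=0.190000, y=1.030291:
  k1 = f(0.190000, 1.030291) = 1.081019
  k2 = f(0.285000, 1.132987) = 0.930285
  y ← 1.030291 + 0.19·0.930285 = 1.207045
s=0.380000, y=1.207045:
  k1 = f(0.380000, 1.207045) = 0.789584
  k2 = f(0.475000, 1.282055) = 0.629924
  y ← 1.207045 + 0.19·0.629924 = 1.326730
y(0.57) ≈ 1.3267

1.3267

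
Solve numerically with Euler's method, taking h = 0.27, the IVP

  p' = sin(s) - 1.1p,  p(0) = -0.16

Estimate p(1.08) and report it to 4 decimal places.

Euler: p_{n+1} = p_n + h·f(s_n, p_n).
s=0.000000, p=-0.160000: f=0.176000 → p ← -0.160000 + 0.27·0.176000 = -0.112480
s=0.270000, p=-0.112480: f=0.390459 → p ← -0.112480 + 0.27·0.390459 = -0.007056
s=0.540000, p=-0.007056: f=0.521898 → p ← -0.007056 + 0.27·0.521898 = 0.133856
s=0.810000, p=0.133856: f=0.577045 → p ← 0.133856 + 0.27·0.577045 = 0.289659
p(1.08) ≈ 0.2897

0.2897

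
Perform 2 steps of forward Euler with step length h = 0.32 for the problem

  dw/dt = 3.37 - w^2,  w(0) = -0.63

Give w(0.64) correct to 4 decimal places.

Euler: w_{n+1} = w_n + h·f(t_n, w_n).
t=0.000000, w=-0.630000: f=2.973100 → w ← -0.630000 + 0.32·2.973100 = 0.321392
t=0.320000, w=0.321392: f=3.266707 → w ← 0.321392 + 0.32·3.266707 = 1.366738
w(0.64) ≈ 1.3667

1.3667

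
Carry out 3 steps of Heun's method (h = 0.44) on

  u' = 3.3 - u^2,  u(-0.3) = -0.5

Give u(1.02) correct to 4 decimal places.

Heun: k1 = f(x_n, u_n); k2 = f(x_n + h, u_n + h·k1); u_{n+1} = u_n + (h/2)·(k1 + k2).
x=-0.300000, u=-0.500000:
  k1 = f(-0.300000, -0.500000) = 3.050000
  k2 = f(0.140000, 0.842000) = 2.591036
  u ← -0.500000 + (0.44/2)·(3.050000 + 2.591036) = 0.741028
x=0.140000, u=0.741028:
  k1 = f(0.140000, 0.741028) = 2.750878
  k2 = f(0.580000, 1.951414) = -0.508017
  u ← 0.741028 + (0.44/2)·(2.750878 + (-0.508017)) = 1.234457
x=0.580000, u=1.234457:
  k1 = f(0.580000, 1.234457) = 1.776115
  k2 = f(1.020000, 2.015948) = -0.764046
  u ← 1.234457 + (0.44/2)·(1.776115 + (-0.764046)) = 1.457112
u(1.02) ≈ 1.4571

1.4571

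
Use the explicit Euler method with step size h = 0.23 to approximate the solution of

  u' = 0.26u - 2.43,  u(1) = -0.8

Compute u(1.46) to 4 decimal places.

-2.0498

Euler: u_{n+1} = u_n + h·f(t_n, u_n).
t=1.000000, u=-0.800000: f=-2.638000 → u ← -0.800000 + 0.23·(-2.638000) = -1.406740
t=1.230000, u=-1.406740: f=-2.795752 → u ← -1.406740 + 0.23·(-2.795752) = -2.049763
u(1.46) ≈ -2.0498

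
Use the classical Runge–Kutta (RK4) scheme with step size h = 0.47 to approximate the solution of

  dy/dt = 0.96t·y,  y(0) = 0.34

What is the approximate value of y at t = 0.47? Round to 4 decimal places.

0.3780

RK4: k1 = f(t_n, y_n); k2 = f(t_n + h/2, y_n + (h/2)·k1); k3 = f(t_n + h/2, y_n + (h/2)·k2); k4 = f(t_n + h, y_n + h·k3); y_{n+1} = y_n + (h/6)·(k1 + 2k2 + 2k3 + k4).
t=0.000000, y=0.340000:
  k1 = f(0.000000, 0.340000) = 0.000000
  k2 = f(0.235000, 0.340000) = 0.076704
  k3 = f(0.235000, 0.358025) = 0.080771
  k4 = f(0.470000, 0.377962) = 0.170537
  y ← 0.340000 + (0.47/6)·(k1 + 2k2 + 2k3 + k4) = 0.378030
y(0.47) ≈ 0.3780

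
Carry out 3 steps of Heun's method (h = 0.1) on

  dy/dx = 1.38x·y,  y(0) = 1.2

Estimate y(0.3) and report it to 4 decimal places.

Heun: k1 = f(x_n, y_n); k2 = f(x_n + h, y_n + h·k1); y_{n+1} = y_n + (h/2)·(k1 + k2).
x=0.000000, y=1.200000:
  k1 = f(0.000000, 1.200000) = 0.000000
  k2 = f(0.100000, 1.200000) = 0.165600
  y ← 1.200000 + (0.1/2)·(0.000000 + 0.165600) = 1.208280
x=0.100000, y=1.208280:
  k1 = f(0.100000, 1.208280) = 0.166743
  k2 = f(0.200000, 1.224954) = 0.338087
  y ← 1.208280 + (0.1/2)·(0.166743 + 0.338087) = 1.233522
x=0.200000, y=1.233522:
  k1 = f(0.200000, 1.233522) = 0.340452
  k2 = f(0.300000, 1.267567) = 0.524773
  y ← 1.233522 + (0.1/2)·(0.340452 + 0.524773) = 1.276783
y(0.3) ≈ 1.2768

1.2768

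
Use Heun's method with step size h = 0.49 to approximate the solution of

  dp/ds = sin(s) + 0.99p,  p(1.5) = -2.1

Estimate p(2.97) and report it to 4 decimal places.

Heun: k1 = f(s_n, p_n); k2 = f(s_n + h, p_n + h·k1); p_{n+1} = p_n + (h/2)·(k1 + k2).
s=1.500000, p=-2.100000:
  k1 = f(1.500000, -2.100000) = -1.081505
  k2 = f(1.990000, -2.629937) = -1.690225
  p ← -2.100000 + (0.49/2)·(-1.081505 + (-1.690225)) = -2.779074
s=1.990000, p=-2.779074:
  k1 = f(1.990000, -2.779074) = -1.837870
  k2 = f(2.480000, -3.679630) = -3.028459
  p ← -2.779074 + (0.49/2)·(-1.837870 + (-3.028459)) = -3.971324
s=2.480000, p=-3.971324:
  k1 = f(2.480000, -3.971324) = -3.317237
  k2 = f(2.970000, -5.596770) = -5.370051
  p ← -3.971324 + (0.49/2)·(-3.317237 + (-5.370051)) = -6.099710
p(2.97) ≈ -6.0997

-6.0997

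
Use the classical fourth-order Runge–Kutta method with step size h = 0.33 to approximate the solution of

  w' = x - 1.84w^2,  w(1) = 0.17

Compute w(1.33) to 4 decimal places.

0.4838

RK4: k1 = f(x_n, w_n); k2 = f(x_n + h/2, w_n + (h/2)·k1); k3 = f(x_n + h/2, w_n + (h/2)·k2); k4 = f(x_n + h, w_n + h·k3); w_{n+1} = w_n + (h/6)·(k1 + 2k2 + 2k3 + k4).
x=1.000000, w=0.170000:
  k1 = f(1.000000, 0.170000) = 0.946824
  k2 = f(1.165000, 0.326226) = 0.969181
  k3 = f(1.165000, 0.329915) = 0.964727
  k4 = f(1.330000, 0.488360) = 0.891168
  w ← 0.170000 + (0.33/6)·(k1 + 2k2 + 2k3 + k4) = 0.483819
w(1.33) ≈ 0.4838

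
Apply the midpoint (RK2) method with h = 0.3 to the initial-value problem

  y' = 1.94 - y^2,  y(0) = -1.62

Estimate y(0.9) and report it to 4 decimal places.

-6.2497

Midpoint: k1 = f(t_n, y_n); k2 = f(t_n + h/2, y_n + (h/2)·k1); y_{n+1} = y_n + h·k2.
t=0.000000, y=-1.620000:
  k1 = f(0.000000, -1.620000) = -0.684400
  k2 = f(0.150000, -1.722660) = -1.027557
  y ← -1.620000 + 0.3·(-1.027557) = -1.928267
t=0.300000, y=-1.928267:
  k1 = f(0.300000, -1.928267) = -1.778215
  k2 = f(0.450000, -2.194999) = -2.878022
  y ← -1.928267 + 0.3·(-2.878022) = -2.791674
t=0.600000, y=-2.791674:
  k1 = f(0.600000, -2.791674) = -5.853444
  k2 = f(0.750000, -3.669691) = -11.526629
  y ← -2.791674 + 0.3·(-11.526629) = -6.249663
y(0.9) ≈ -6.2497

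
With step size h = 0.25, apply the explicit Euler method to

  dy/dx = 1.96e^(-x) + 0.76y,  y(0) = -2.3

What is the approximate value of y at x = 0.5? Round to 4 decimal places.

Euler: y_{n+1} = y_n + h·f(x_n, y_n).
x=0.000000, y=-2.300000: f=0.212000 → y ← -2.300000 + 0.25·0.212000 = -2.247000
x=0.250000, y=-2.247000: f=-0.181270 → y ← -2.247000 + 0.25·(-0.181270) = -2.292318
y(0.5) ≈ -2.2923

-2.2923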